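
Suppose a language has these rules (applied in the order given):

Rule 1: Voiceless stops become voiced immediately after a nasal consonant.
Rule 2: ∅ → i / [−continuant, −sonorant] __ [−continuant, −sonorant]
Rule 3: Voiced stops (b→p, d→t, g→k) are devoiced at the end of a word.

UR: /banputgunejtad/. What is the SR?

Rule 1 (post-nasal voicing): /p/ is a voiceless stop immediately after the nasal /n/, so it voices to [b]. /banputgunejtad/ → banbutgunejtad.
Rule 2 (stop-cluster i-epenthesis): /t/ and /g/ form a stop–stop cluster, so [i] is inserted between them. /banbutgunejtad/ → banbutigunejtad.
Rule 3 (final devoicing): /d/ is a voiced stop in word-final position, so it devoices to [t]. /banbutigunejtad/ → banbutigunejtat.

banbutigunejtat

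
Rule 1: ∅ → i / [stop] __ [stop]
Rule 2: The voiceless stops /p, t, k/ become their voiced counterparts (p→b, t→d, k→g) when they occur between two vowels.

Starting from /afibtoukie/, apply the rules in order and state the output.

afibidougie

Rule 1 (stop-cluster i-epenthesis): /b/ and /t/ form a stop–stop cluster, so [i] is inserted between them. /afibtoukie/ → afibitoukie.
Rule 2 (intervocalic voicing): /t/ is a voiceless stop between vowels /i/ and /o/, so it voices to [d]. /k/ is a voiceless stop between vowels /u/ and /i/, so it voices to [g]. /afibitoukie/ → afibidougie.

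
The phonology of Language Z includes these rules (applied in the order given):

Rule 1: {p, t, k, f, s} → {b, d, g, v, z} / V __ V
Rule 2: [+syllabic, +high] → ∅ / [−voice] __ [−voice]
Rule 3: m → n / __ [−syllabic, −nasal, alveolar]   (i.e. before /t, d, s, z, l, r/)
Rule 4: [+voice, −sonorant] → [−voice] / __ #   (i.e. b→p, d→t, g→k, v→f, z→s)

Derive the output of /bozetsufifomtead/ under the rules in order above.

Rule 1 (intervocalic voicing): /f/ is a voiceless obstruent between vowels /u/ and /i/, so it voices to [v]. /f/ is a voiceless obstruent between vowels /i/ and /o/, so it voices to [v]. /bozetsufifomtead/ → bozetsuvivomtead.
Rule 2 (high vowel syncope): no segment meets the environment; /bozetsuvivomtead/ is unchanged.
Rule 3 (nasal place assimilation): /m/ precedes the alveolar consonant /t/, so it assimilates in place to [n]. /bozetsuvivomtead/ → bozetsuvivontead.
Rule 4 (final devoicing): /d/ is a voiced obstruent in word-final position, so it devoices to [t]. /bozetsuvivontead/ → bozetsuvivonteat.

bozetsuvivonteat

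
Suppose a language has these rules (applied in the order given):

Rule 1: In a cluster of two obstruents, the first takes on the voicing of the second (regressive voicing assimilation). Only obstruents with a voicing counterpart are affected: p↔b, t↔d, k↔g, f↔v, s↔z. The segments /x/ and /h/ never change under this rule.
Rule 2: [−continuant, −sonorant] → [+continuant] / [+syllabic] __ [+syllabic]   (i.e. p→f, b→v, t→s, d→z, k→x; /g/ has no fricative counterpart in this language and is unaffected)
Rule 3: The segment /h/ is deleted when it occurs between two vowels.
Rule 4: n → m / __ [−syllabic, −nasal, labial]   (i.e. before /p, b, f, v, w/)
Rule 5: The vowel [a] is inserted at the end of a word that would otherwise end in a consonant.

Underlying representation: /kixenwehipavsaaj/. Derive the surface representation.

Rule 1 (regressive voicing assimilation): /v/ precedes the voiceless obstruent /s/, so it devoices to [f] by assimilation. /kixenwehipavsaaj/ → kixenwehipafsaaj.
Rule 2 (intervocalic spirantization): /p/ is a stop between vowels /i/ and /a/, so it spirantizes to the fricative [f]. /kixenwehipafsaaj/ → kixenwehifafsaaj.
Rule 3 (intervocalic h-deletion): /h/ occurs between vowels /e/ and /i/, so it deletes. /kixenwehifafsaaj/ → kixenweifafsaaj.
Rule 4 (nasal place assimilation): /n/ precedes the labial consonant /w/, so it assimilates in place to [m]. /kixenweifafsaaj/ → kixemweifafsaaj.
Rule 5 (final a-epenthesis): the form ends in the consonant /j/, so [a] is inserted word-finally. /kixemweifafsaaj/ → kixemweifafsaaja.

kixemweifafsaaja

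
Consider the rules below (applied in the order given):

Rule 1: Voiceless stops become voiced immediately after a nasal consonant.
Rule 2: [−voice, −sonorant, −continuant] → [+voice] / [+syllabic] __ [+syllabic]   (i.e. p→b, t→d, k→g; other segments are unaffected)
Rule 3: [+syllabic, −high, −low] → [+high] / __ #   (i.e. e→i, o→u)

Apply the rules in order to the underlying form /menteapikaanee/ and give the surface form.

mendeabigaanei

Rule 1 (post-nasal voicing): /t/ is a voiceless stop immediately after the nasal /n/, so it voices to [d]. /menteapikaanee/ → mendeapikaanee.
Rule 2 (intervocalic voicing): /p/ is a voiceless stop between vowels /a/ and /i/, so it voices to [b]. /k/ is a voiceless stop between vowels /i/ and /a/, so it voices to [g]. /mendeapikaanee/ → mendeabigaanee.
Rule 3 (final vowel raising): /e/ is a mid vowel in word-final position, so it raises to [i]. /mendeabigaanee/ → mendeabigaanei.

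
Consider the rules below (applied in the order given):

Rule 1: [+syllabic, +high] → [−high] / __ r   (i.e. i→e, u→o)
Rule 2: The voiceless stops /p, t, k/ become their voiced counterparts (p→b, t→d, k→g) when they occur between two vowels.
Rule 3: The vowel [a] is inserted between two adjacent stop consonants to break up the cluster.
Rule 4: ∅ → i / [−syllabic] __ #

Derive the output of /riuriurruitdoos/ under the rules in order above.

Rule 1 (pre-rhotic lowering): /u/ is a high vowel immediately before /r/, so it lowers to [o]. /u/ is a high vowel immediately before /r/, so it lowers to [o]. /riuriurruitdoos/ → rioriorruitdoos.
Rule 2 (intervocalic voicing): no segment meets the environment; /rioriorruitdoos/ is unchanged.
Rule 3 (stop-cluster a-epenthesis): /t/ and /d/ form a stop–stop cluster, so [a] is inserted between them. /rioriorruitdoos/ → rioriorruitadoos.
Rule 4 (final i-epenthesis): the form ends in the consonant /s/, so [i] is inserted word-finally. /rioriorruitadoos/ → rioriorruitadoosi.

rioriorruitadoosi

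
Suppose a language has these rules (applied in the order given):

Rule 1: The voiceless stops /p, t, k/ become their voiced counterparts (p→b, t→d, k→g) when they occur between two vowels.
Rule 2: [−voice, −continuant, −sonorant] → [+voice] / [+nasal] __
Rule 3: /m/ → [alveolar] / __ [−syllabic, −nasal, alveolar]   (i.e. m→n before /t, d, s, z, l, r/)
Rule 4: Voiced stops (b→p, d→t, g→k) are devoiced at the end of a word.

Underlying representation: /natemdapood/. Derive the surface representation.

Rule 1 (intervocalic voicing): /t/ is a voiceless stop between vowels /a/ and /e/, so it voices to [d]. /p/ is a voiceless stop between vowels /a/ and /o/, so it voices to [b]. /natemdapood/ → nademdabood.
Rule 2 (post-nasal voicing): no segment meets the environment; /nademdabood/ is unchanged.
Rule 3 (nasal place assimilation): /m/ precedes the alveolar consonant /d/, so it assimilates in place to [n]. /nademdabood/ → nadendabood.
Rule 4 (final devoicing): /d/ is a voiced stop in word-final position, so it devoices to [t]. /nadendabood/ → nadendaboot.

nadendaboot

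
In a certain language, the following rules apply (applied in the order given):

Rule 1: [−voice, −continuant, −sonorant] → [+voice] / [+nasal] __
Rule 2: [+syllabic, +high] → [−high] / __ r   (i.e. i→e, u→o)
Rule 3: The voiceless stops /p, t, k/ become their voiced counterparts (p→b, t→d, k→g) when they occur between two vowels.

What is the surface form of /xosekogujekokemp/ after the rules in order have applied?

Rule 1 (post-nasal voicing): /p/ is a voiceless stop immediately after the nasal /m/, so it voices to [b]. /xosekogujekokemp/ → xosekogujekokemb.
Rule 2 (pre-rhotic lowering): no segment meets the environment; /xosekogujekokemb/ is unchanged.
Rule 3 (intervocalic voicing): /k/ is a voiceless stop between vowels /e/ and /o/, so it voices to [g]. /k/ is a voiceless stop between vowels /e/ and /o/, so it voices to [g]. /k/ is a voiceless stop between vowels /o/ and /e/, so it voices to [g]. /xosekogujekokemb/ → xosegogujegogemb.

xosegogujegogemb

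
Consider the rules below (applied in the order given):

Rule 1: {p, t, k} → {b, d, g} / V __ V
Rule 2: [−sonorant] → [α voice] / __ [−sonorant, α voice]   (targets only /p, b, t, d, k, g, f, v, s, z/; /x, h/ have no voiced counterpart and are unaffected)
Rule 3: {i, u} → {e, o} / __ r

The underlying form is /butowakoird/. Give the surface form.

budowagoerd

Rule 1 (intervocalic voicing): /t/ is a voiceless stop between vowels /u/ and /o/, so it voices to [d]. /k/ is a voiceless stop between vowels /a/ and /o/, so it voices to [g]. /butowakoird/ → budowagoird.
Rule 2 (regressive voicing assimilation): no segment meets the environment; /budowagoird/ is unchanged.
Rule 3 (pre-rhotic lowering): /i/ is a high vowel immediately before /r/, so it lowers to [e]. /budowagoird/ → budowagoerd.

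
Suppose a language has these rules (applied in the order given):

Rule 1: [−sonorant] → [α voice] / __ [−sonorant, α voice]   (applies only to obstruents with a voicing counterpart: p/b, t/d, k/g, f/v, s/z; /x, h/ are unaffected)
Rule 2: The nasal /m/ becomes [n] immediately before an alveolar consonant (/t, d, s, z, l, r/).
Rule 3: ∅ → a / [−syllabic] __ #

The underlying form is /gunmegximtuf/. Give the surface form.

gunmekxintufa

Rule 1 (regressive voicing assimilation): /g/ precedes the voiceless obstruent /x/, so it devoices to [k] by assimilation. /gunmegximtuf/ → gunmekximtuf.
Rule 2 (nasal place assimilation): /m/ precedes the alveolar consonant /t/, so it assimilates in place to [n]. /gunmekximtuf/ → gunmekxintuf.
Rule 3 (final a-epenthesis): the form ends in the consonant /f/, so [a] is inserted word-finally. /gunmekxintuf/ → gunmekxintufa.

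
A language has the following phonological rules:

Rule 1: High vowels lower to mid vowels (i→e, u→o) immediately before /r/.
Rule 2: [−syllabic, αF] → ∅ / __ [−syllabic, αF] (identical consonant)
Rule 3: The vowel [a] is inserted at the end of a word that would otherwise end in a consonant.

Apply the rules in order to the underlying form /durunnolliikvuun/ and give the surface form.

Rule 1 (pre-rhotic lowering): /u/ is a high vowel immediately before /r/, so it lowers to [o]. /durunnolliikvuun/ → dorunnolliikvuun.
Rule 2 (degemination): /nn/ is a geminate; the first /n/ deletes. /ll/ is a geminate; the first /l/ deletes. /dorunnolliikvuun/ → dorunoliikvuun.
Rule 3 (final a-epenthesis): the form ends in the consonant /n/, so [a] is inserted word-finally. /dorunoliikvuun/ → dorunoliikvuuna.

dorunoliikvuuna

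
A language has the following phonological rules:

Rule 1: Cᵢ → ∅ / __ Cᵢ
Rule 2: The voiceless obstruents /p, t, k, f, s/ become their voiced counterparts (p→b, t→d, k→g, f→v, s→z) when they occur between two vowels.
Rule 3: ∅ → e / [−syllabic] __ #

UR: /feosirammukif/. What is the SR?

feoziramugife

Rule 1 (degemination): /mm/ is a geminate; the first /m/ deletes. /feosirammukif/ → feosiramukif.
Rule 2 (intervocalic voicing): /s/ is a voiceless obstruent between vowels /o/ and /i/, so it voices to [z]. /k/ is a voiceless obstruent between vowels /u/ and /i/, so it voices to [g]. /feosiramukif/ → feoziramugif.
Rule 3 (final e-epenthesis): the form ends in the consonant /f/, so [e] is inserted word-finally. /feoziramugif/ → feoziramugife.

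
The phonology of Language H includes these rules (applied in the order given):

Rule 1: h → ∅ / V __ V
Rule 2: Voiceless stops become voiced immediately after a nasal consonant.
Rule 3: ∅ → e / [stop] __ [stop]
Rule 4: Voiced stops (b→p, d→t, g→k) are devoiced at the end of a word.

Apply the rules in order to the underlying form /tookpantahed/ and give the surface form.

tookepandaet

Rule 1 (intervocalic h-deletion): /h/ occurs between vowels /a/ and /e/, so it deletes. /tookpantahed/ → tookpantaed.
Rule 2 (post-nasal voicing): /t/ is a voiceless stop immediately after the nasal /n/, so it voices to [d]. /tookpantaed/ → tookpandaed.
Rule 3 (stop-cluster e-epenthesis): /k/ and /p/ form a stop–stop cluster, so [e] is inserted between them. /tookpandaed/ → tookepandaed.
Rule 4 (final devoicing): /d/ is a voiced stop in word-final position, so it devoices to [t]. /tookepandaed/ → tookepandaet.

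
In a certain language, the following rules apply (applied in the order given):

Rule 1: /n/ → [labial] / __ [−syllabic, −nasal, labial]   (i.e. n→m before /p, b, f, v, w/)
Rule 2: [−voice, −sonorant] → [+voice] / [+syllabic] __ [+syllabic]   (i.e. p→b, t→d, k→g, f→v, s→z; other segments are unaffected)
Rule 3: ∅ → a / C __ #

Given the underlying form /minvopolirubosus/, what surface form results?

mimvobolirubozusa

Rule 1 (nasal place assimilation): /n/ precedes the labial consonant /v/, so it assimilates in place to [m]. /minvopolirubosus/ → mimvopolirubosus.
Rule 2 (intervocalic voicing): /p/ is a voiceless obstruent between vowels /o/ and /o/, so it voices to [b]. /s/ is a voiceless obstruent between vowels /o/ and /u/, so it voices to [z]. /mimvopolirubosus/ → mimvobolirubozus.
Rule 3 (final a-epenthesis): the form ends in the consonant /s/, so [a] is inserted word-finally. /mimvobolirubozus/ → mimvobolirubozusa.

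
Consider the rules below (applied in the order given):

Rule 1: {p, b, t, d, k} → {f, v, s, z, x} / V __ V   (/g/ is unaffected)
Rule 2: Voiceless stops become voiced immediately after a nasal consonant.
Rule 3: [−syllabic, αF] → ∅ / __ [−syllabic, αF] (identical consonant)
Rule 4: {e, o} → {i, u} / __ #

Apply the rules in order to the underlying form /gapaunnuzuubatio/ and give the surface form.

Rule 1 (intervocalic spirantization): /p/ is a stop between vowels /a/ and /a/, so it spirantizes to the fricative [f]. /b/ is a stop between vowels /u/ and /a/, so it spirantizes to the fricative [v]. /t/ is a stop between vowels /a/ and /i/, so it spirantizes to the fricative [s]. /gapaunnuzuubatio/ → gafaunnuzuuvasio.
Rule 2 (post-nasal voicing): no segment meets the environment; /gafaunnuzuuvasio/ is unchanged.
Rule 3 (degemination): /nn/ is a geminate; the first /n/ deletes. /gafaunnuzuuvasio/ → gafaunuzuuvasio.
Rule 4 (final vowel raising): /o/ is a mid vowel in word-final position, so it raises to [u]. /gafaunuzuuvasio/ → gafaunuzuuvasiu.

gafaunuzuuvasiu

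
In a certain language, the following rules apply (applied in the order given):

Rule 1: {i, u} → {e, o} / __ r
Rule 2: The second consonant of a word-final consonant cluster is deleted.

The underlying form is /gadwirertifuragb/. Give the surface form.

Rule 1 (pre-rhotic lowering): /i/ is a high vowel immediately before /r/, so it lowers to [e]. /u/ is a high vowel immediately before /r/, so it lowers to [o]. /gadwirertifuragb/ → gadwerertiforagb.
Rule 2 (final cluster simplification): /b/ is the second consonant of a word-final cluster /gb/, so it deletes. /gadwerertiforagb/ → gadwerertiforag.

gadwerertiforag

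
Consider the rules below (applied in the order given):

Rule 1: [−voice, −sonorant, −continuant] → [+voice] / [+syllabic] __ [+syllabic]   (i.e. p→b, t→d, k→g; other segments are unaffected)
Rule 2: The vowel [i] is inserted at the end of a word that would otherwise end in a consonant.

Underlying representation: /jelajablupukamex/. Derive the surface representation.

jelajablubugamexi

Rule 1 (intervocalic voicing): /p/ is a voiceless stop between vowels /u/ and /u/, so it voices to [b]. /k/ is a voiceless stop between vowels /u/ and /a/, so it voices to [g]. /jelajablupukamex/ → jelajablubugamex.
Rule 2 (final i-epenthesis): the form ends in the consonant /x/, so [i] is inserted word-finally. /jelajablubugamex/ → jelajablubugamexi.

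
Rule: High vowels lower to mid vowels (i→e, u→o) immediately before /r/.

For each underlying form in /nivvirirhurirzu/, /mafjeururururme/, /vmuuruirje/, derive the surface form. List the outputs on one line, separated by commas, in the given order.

nivvererhorerzu, mafjeororororme, vmuoruerje

/nivvirirhurirzu/: /i/ is a high vowel immediately before /r/, so it lowers to [e]. /i/ is a high vowel immediately before /r/, so it lowers to [e]. /u/ is a high vowel immediately before /r/, so it lowers to [o]. /i/ is a high vowel immediately before /r/, so it lowers to [e]. → [nivvererhorerzu].
/mafjeururururme/: /u/ is a high vowel immediately before /r/, so it lowers to [o]. /u/ is a high vowel immediately before /r/, so it lowers to [o]. /u/ is a high vowel immediately before /r/, so it lowers to [o]. /u/ is a high vowel immediately before /r/, so it lowers to [o]. → [mafjeororororme].
/vmuuruirje/: /u/ is a high vowel immediately before /r/, so it lowers to [o]. /i/ is a high vowel immediately before /r/, so it lowers to [e]. → [vmuoruerje].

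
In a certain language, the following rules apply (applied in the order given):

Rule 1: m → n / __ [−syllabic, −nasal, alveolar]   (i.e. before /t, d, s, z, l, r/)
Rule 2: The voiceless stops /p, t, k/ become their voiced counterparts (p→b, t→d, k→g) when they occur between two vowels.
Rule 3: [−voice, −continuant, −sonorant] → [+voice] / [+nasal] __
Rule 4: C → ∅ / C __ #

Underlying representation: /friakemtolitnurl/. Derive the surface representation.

friagendolitnur

Rule 1 (nasal place assimilation): /m/ precedes the alveolar consonant /t/, so it assimilates in place to [n]. /friakemtolitnurl/ → friakentolitnurl.
Rule 2 (intervocalic voicing): /k/ is a voiceless stop between vowels /a/ and /e/, so it voices to [g]. /friakentolitnurl/ → friagentolitnurl.
Rule 3 (post-nasal voicing): /t/ is a voiceless stop immediately after the nasal /n/, so it voices to [d]. /friagentolitnurl/ → friagendolitnurl.
Rule 4 (final cluster simplification): /l/ is the second consonant of a word-final cluster /rl/, so it deletes. /friagendolitnurl/ → friagendolitnur.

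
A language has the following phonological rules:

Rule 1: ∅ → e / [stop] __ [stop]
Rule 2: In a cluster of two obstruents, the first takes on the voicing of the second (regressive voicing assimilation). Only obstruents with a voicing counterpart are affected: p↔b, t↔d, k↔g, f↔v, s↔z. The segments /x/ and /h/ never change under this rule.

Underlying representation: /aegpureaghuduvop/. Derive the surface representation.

aegepureakhuduvop

Rule 1 (stop-cluster e-epenthesis): /g/ and /p/ form a stop–stop cluster, so [e] is inserted between them. /aegpureaghuduvop/ → aegepureaghuduvop.
Rule 2 (regressive voicing assimilation): /g/ precedes the voiceless obstruent /h/, so it devoices to [k] by assimilation. /aegepureaghuduvop/ → aegepureakhuduvop.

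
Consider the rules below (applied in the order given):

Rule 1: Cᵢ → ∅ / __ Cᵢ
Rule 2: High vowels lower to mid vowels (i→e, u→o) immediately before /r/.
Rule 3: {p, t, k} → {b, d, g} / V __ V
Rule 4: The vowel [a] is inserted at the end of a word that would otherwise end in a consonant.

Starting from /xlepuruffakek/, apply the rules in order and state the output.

Rule 1 (degemination): /ff/ is a geminate; the first /f/ deletes. /xlepuruffakek/ → xlepurufakek.
Rule 2 (pre-rhotic lowering): /u/ is a high vowel immediately before /r/, so it lowers to [o]. /xlepurufakek/ → xleporufakek.
Rule 3 (intervocalic voicing): /p/ is a voiceless stop between vowels /e/ and /o/, so it voices to [b]. /k/ is a voiceless stop between vowels /a/ and /e/, so it voices to [g]. /xleporufakek/ → xleborufagek.
Rule 4 (final a-epenthesis): the form ends in the consonant /k/, so [a] is inserted word-finally. /xleborufagek/ → xleborufageka.

xleborufageka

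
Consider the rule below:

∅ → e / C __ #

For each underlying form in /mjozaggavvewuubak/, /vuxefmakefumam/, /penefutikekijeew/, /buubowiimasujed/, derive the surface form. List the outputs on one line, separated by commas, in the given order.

/mjozaggavvewuubak/: the form ends in the consonant /k/, so [e] is inserted word-finally. → [mjozaggavvewuubake].
/vuxefmakefumam/: the form ends in the consonant /m/, so [e] is inserted word-finally. → [vuxefmakefumame].
/penefutikekijeew/: the form ends in the consonant /w/, so [e] is inserted word-finally. → [penefutikekijeewe].
/buubowiimasujed/: the form ends in the consonant /d/, so [e] is inserted word-finally. → [buubowiimasujede].

mjozaggavvewuubake, vuxefmakefumame, penefutikekijeewe, buubowiimasujede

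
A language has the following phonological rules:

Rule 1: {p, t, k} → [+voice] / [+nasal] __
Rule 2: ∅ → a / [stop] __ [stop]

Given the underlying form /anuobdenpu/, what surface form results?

anuobadenbu

Rule 1 (post-nasal voicing): /p/ is a voiceless stop immediately after the nasal /n/, so it voices to [b]. /anuobdenpu/ → anuobdenbu.
Rule 2 (stop-cluster a-epenthesis): /b/ and /d/ form a stop–stop cluster, so [a] is inserted between them. /anuobdenbu/ → anuobadenbu.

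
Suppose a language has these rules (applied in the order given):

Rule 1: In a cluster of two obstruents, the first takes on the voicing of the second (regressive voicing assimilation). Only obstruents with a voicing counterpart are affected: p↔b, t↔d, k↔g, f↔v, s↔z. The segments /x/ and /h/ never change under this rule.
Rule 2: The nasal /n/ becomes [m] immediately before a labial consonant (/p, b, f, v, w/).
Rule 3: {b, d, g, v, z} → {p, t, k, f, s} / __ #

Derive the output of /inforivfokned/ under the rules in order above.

Rule 1 (regressive voicing assimilation): /v/ precedes the voiceless obstruent /f/, so it devoices to [f] by assimilation. /inforivfokned/ → inforiffokned.
Rule 2 (nasal place assimilation): /n/ precedes the labial consonant /f/, so it assimilates in place to [m]. /inforiffokned/ → imforiffokned.
Rule 3 (final devoicing): /d/ is a voiced obstruent in word-final position, so it devoices to [t]. /imforiffokned/ → imforiffoknet.

imforiffoknet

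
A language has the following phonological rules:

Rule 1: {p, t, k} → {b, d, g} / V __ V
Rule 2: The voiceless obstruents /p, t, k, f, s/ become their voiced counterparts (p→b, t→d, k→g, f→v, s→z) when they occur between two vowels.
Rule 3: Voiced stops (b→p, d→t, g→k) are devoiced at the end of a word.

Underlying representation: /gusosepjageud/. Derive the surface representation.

guzozepjageut

Rule 1 (intervocalic voicing): no segment meets the environment; /gusosepjageud/ is unchanged.
Rule 2 (intervocalic voicing): /s/ is a voiceless obstruent between vowels /u/ and /o/, so it voices to [z]. /s/ is a voiceless obstruent between vowels /o/ and /e/, so it voices to [z]. /gusosepjageud/ → guzozepjageud.
Rule 3 (final devoicing): /d/ is a voiced stop in word-final position, so it devoices to [t]. /guzozepjageud/ → guzozepjageut.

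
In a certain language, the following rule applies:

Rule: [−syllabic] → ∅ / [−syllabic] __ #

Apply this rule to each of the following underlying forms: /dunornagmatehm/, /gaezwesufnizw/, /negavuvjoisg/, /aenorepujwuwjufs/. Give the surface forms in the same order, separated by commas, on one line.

/dunornagmatehm/: /m/ is the second consonant of a word-final cluster /hm/, so it deletes. → [dunornagmateh].
/gaezwesufnizw/: /w/ is the second consonant of a word-final cluster /zw/, so it deletes. → [gaezwesufniz].
/negavuvjoisg/: /g/ is the second consonant of a word-final cluster /sg/, so it deletes. → [negavuvjois].
/aenorepujwuwjufs/: /s/ is the second consonant of a word-final cluster /fs/, so it deletes. → [aenorepujwuwjuf].

dunornagmateh, gaezwesufniz, negavuvjois, aenorepujwuwjuf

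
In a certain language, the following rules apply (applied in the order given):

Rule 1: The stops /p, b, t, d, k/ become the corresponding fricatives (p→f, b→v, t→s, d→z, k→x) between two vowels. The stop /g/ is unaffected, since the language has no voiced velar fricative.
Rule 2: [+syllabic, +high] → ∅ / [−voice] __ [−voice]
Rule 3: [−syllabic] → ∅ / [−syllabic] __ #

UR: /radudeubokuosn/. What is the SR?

razuzeuvoxuos

Rule 1 (intervocalic spirantization): /d/ is a stop between vowels /a/ and /u/, so it spirantizes to the fricative [z]. /d/ is a stop between vowels /u/ and /e/, so it spirantizes to the fricative [z]. /b/ is a stop between vowels /u/ and /o/, so it spirantizes to the fricative [v]. /k/ is a stop between vowels /o/ and /u/, so it spirantizes to the fricative [x]. /radudeubokuosn/ → razuzeuvoxuosn.
Rule 2 (high vowel syncope): no segment meets the environment; /razuzeuvoxuosn/ is unchanged.
Rule 3 (final cluster simplification): /n/ is the second consonant of a word-final cluster /sn/, so it deletes. /razuzeuvoxuosn/ → razuzeuvoxuos.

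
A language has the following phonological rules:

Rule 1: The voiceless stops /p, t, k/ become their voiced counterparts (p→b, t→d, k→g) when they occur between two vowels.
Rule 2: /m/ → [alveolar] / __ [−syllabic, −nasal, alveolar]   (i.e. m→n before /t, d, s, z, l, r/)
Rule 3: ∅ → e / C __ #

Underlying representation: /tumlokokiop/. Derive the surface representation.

Rule 1 (intervocalic voicing): /k/ is a voiceless stop between vowels /o/ and /o/, so it voices to [g]. /k/ is a voiceless stop between vowels /o/ and /i/, so it voices to [g]. /tumlokokiop/ → tumlogogiop.
Rule 2 (nasal place assimilation): /m/ precedes the alveolar consonant /l/, so it assimilates in place to [n]. /tumlogogiop/ → tunlogogiop.
Rule 3 (final e-epenthesis): the form ends in the consonant /p/, so [e] is inserted word-finally. /tunlogogiop/ → tunlogogiope.

tunlogogiope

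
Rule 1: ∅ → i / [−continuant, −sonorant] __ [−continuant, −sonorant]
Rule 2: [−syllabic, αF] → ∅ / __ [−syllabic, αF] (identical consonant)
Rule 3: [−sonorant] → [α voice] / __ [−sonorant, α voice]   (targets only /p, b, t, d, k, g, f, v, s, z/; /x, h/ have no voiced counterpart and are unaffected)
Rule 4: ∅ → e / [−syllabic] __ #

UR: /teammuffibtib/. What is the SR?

Rule 1 (stop-cluster i-epenthesis): /b/ and /t/ form a stop–stop cluster, so [i] is inserted between them. /teammuffibtib/ → teammuffibitib.
Rule 2 (degemination): /mm/ is a geminate; the first /m/ deletes. /ff/ is a geminate; the first /f/ deletes. /teammuffibitib/ → teamufibitib.
Rule 3 (regressive voicing assimilation): no segment meets the environment; /teamufibitib/ is unchanged.
Rule 4 (final e-epenthesis): the form ends in the consonant /b/, so [e] is inserted word-finally. /teamufibitib/ → teamufibitibe.

teamufibitibe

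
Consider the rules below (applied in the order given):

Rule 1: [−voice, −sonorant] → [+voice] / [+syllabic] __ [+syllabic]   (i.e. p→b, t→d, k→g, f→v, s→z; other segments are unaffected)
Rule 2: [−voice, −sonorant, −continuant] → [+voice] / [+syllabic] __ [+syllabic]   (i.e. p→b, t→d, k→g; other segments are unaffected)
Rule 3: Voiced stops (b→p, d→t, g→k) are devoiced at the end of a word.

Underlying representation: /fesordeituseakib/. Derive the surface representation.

Rule 1 (intervocalic voicing): /s/ is a voiceless obstruent between vowels /e/ and /o/, so it voices to [z]. /t/ is a voiceless obstruent between vowels /i/ and /u/, so it voices to [d]. /s/ is a voiceless obstruent between vowels /u/ and /e/, so it voices to [z]. /k/ is a voiceless obstruent between vowels /a/ and /i/, so it voices to [g]. /fesordeituseakib/ → fezordeiduzeagib.
Rule 2 (intervocalic voicing): no segment meets the environment; /fezordeiduzeagib/ is unchanged.
Rule 3 (final devoicing): /b/ is a voiced stop in word-final position, so it devoices to [p]. /fezordeiduzeagib/ → fezordeiduzeagip.

fezordeiduzeagip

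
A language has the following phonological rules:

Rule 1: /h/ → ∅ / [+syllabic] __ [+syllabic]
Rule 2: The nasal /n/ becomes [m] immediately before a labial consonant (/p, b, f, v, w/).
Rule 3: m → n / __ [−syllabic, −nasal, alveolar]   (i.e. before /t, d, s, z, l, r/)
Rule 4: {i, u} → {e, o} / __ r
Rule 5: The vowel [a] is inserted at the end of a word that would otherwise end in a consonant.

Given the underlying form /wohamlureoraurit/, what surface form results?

Rule 1 (intervocalic h-deletion): /h/ occurs between vowels /o/ and /a/, so it deletes. /wohamlureoraurit/ → woamlureoraurit.
Rule 2 (nasal place assimilation): no segment meets the environment; /woamlureoraurit/ is unchanged.
Rule 3 (nasal place assimilation): /m/ precedes the alveolar consonant /l/, so it assimilates in place to [n]. /woamlureoraurit/ → woanlureoraurit.
Rule 4 (pre-rhotic lowering): /u/ is a high vowel immediately before /r/, so it lowers to [o]. /u/ is a high vowel immediately before /r/, so it lowers to [o]. /woanlureoraurit/ → woanloreoraorit.
Rule 5 (final a-epenthesis): the form ends in the consonant /t/, so [a] is inserted word-finally. /woanloreoraorit/ → woanloreoraorita.

woanloreoraorita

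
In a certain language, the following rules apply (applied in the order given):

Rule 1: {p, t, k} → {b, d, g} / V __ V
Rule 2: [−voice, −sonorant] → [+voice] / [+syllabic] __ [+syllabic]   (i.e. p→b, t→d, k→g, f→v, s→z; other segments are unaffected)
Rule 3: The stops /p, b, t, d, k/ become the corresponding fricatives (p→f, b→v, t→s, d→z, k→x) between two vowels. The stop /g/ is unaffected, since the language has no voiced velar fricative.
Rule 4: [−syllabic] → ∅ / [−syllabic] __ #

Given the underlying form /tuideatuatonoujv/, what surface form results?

tuizeazuazonouj

Rule 1 (intervocalic voicing): /t/ is a voiceless stop between vowels /a/ and /u/, so it voices to [d]. /t/ is a voiceless stop between vowels /a/ and /o/, so it voices to [d]. /tuideatuatonoujv/ → tuideaduadonoujv.
Rule 2 (intervocalic voicing): no segment meets the environment; /tuideaduadonoujv/ is unchanged.
Rule 3 (intervocalic spirantization): /d/ is a stop between vowels /i/ and /e/, so it spirantizes to the fricative [z]. /d/ is a stop between vowels /a/ and /u/, so it spirantizes to the fricative [z]. /d/ is a stop between vowels /a/ and /o/, so it spirantizes to the fricative [z]. /tuideaduadonoujv/ → tuizeazuazonoujv.
Rule 4 (final cluster simplification): /v/ is the second consonant of a word-final cluster /jv/, so it deletes. /tuizeazuazonoujv/ → tuizeazuazonouj.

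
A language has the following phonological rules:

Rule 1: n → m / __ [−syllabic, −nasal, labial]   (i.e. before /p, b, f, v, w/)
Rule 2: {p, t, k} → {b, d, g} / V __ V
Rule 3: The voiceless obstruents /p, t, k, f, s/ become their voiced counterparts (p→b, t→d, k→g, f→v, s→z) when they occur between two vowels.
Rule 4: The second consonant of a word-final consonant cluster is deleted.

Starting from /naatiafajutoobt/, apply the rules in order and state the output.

Rule 1 (nasal place assimilation): no segment meets the environment; /naatiafajutoobt/ is unchanged.
Rule 2 (intervocalic voicing): /t/ is a voiceless stop between vowels /a/ and /i/, so it voices to [d]. /t/ is a voiceless stop between vowels /u/ and /o/, so it voices to [d]. /naatiafajutoobt/ → naadiafajudoobt.
Rule 3 (intervocalic voicing): /f/ is a voiceless obstruent between vowels /a/ and /a/, so it voices to [v]. /naadiafajudoobt/ → naadiavajudoobt.
Rule 4 (final cluster simplification): /t/ is the second consonant of a word-final cluster /bt/, so it deletes. /naadiavajudoobt/ → naadiavajudoob.

naadiavajudoob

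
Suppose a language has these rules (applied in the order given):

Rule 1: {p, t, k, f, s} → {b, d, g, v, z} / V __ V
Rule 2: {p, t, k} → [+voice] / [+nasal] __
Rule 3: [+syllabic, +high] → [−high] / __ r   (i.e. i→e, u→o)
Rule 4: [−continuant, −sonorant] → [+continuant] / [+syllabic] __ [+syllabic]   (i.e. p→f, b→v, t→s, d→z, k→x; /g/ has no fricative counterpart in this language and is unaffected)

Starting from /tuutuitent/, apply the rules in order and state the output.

tuuzuizend

Rule 1 (intervocalic voicing): /t/ is a voiceless obstruent between vowels /u/ and /u/, so it voices to [d]. /t/ is a voiceless obstruent between vowels /i/ and /e/, so it voices to [d]. /tuutuitent/ → tuuduident.
Rule 2 (post-nasal voicing): /t/ is a voiceless stop immediately after the nasal /n/, so it voices to [d]. /tuuduident/ → tuuduidend.
Rule 3 (pre-rhotic lowering): no segment meets the environment; /tuuduidend/ is unchanged.
Rule 4 (intervocalic spirantization): /d/ is a stop between vowels /u/ and /u/, so it spirantizes to the fricative [z]. /d/ is a stop between vowels /i/ and /e/, so it spirantizes to the fricative [z]. /tuuduidend/ → tuuzuizend.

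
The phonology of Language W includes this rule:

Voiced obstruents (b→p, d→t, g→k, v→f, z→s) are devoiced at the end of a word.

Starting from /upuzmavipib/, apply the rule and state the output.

upuzmavipip

/b/ is a voiced obstruent in word-final position, so it devoices to [p].
The other instances of /z/, /v/ do not occur in the required environment and remain unchanged.
Surface form: [upuzmavipip].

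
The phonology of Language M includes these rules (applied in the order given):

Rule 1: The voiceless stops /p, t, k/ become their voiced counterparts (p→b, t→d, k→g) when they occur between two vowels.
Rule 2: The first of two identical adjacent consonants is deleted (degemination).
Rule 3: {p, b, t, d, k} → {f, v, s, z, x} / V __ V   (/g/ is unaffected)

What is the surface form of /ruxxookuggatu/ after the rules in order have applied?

Rule 1 (intervocalic voicing): /k/ is a voiceless stop between vowels /o/ and /u/, so it voices to [g]. /t/ is a voiceless stop between vowels /a/ and /u/, so it voices to [d]. /ruxxookuggatu/ → ruxxooguggadu.
Rule 2 (degemination): /xx/ is a geminate; the first /x/ deletes. /gg/ is a geminate; the first /g/ deletes. /ruxxooguggadu/ → ruxoogugadu.
Rule 3 (intervocalic spirantization): /d/ is a stop between vowels /a/ and /u/, so it spirantizes to the fricative [z]. /ruxoogugadu/ → ruxoogugazu.

ruxoogugazu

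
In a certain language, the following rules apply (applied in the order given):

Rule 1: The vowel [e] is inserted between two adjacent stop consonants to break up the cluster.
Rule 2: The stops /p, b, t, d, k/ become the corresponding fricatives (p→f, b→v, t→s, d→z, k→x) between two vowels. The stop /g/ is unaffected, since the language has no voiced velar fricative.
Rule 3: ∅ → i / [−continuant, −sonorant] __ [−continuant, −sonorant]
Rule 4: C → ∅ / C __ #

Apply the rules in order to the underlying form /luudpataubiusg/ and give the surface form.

luuzefasauvius

Rule 1 (stop-cluster e-epenthesis): /d/ and /p/ form a stop–stop cluster, so [e] is inserted between them. /luudpataubiusg/ → luudepataubiusg.
Rule 2 (intervocalic spirantization): /d/ is a stop between vowels /u/ and /e/, so it spirantizes to the fricative [z]. /p/ is a stop between vowels /e/ and /a/, so it spirantizes to the fricative [f]. /t/ is a stop between vowels /a/ and /a/, so it spirantizes to the fricative [s]. /b/ is a stop between vowels /u/ and /i/, so it spirantizes to the fricative [v]. /luudepataubiusg/ → luuzefasauviusg.
Rule 3 (stop-cluster i-epenthesis): no segment meets the environment; /luuzefasauviusg/ is unchanged.
Rule 4 (final cluster simplification): /g/ is the second consonant of a word-final cluster /sg/, so it deletes. /luuzefasauviusg/ → luuzefasauvius.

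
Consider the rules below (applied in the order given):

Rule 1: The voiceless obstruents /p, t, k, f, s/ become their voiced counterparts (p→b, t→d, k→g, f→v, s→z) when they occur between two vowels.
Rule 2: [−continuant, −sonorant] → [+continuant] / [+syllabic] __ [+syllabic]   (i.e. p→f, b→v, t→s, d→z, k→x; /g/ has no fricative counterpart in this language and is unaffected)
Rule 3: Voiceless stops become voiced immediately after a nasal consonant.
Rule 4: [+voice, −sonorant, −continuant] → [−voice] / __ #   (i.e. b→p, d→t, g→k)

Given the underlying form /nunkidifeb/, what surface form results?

Rule 1 (intervocalic voicing): /f/ is a voiceless obstruent between vowels /i/ and /e/, so it voices to [v]. /nunkidifeb/ → nunkidiveb.
Rule 2 (intervocalic spirantization): /d/ is a stop between vowels /i/ and /i/, so it spirantizes to the fricative [z]. /nunkidiveb/ → nunkiziveb.
Rule 3 (post-nasal voicing): /k/ is a voiceless stop immediately after the nasal /n/, so it voices to [g]. /nunkiziveb/ → nungiziveb.
Rule 4 (final devoicing): /b/ is a voiced stop in word-final position, so it devoices to [p]. /nungiziveb/ → nungizivep.

nungizivep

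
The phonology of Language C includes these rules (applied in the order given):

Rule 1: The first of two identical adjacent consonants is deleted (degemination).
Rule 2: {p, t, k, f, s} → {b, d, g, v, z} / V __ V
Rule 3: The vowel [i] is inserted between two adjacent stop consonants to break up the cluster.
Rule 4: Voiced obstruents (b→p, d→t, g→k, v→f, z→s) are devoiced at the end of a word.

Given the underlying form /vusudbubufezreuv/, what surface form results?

Rule 1 (degemination): no segment meets the environment; /vusudbubufezreuv/ is unchanged.
Rule 2 (intervocalic voicing): /s/ is a voiceless obstruent between vowels /u/ and /u/, so it voices to [z]. /f/ is a voiceless obstruent between vowels /u/ and /e/, so it voices to [v]. /vusudbubufezreuv/ → vuzudbubuvezreuv.
Rule 3 (stop-cluster i-epenthesis): /d/ and /b/ form a stop–stop cluster, so [i] is inserted between them. /vuzudbubuvezreuv/ → vuzudibubuvezreuv.
Rule 4 (final devoicing): /v/ is a voiced obstruent in word-final position, so it devoices to [f]. /vuzudibubuvezreuv/ → vuzudibubuvezreuf.

vuzudibubuvezreuf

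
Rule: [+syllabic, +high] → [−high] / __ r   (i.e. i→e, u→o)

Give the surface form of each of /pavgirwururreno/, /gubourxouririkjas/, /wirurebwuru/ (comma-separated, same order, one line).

/pavgirwururreno/: /i/ is a high vowel immediately before /r/, so it lowers to [e]. /u/ is a high vowel immediately before /r/, so it lowers to [o]. /u/ is a high vowel immediately before /r/, so it lowers to [o]. → [pavgerwororreno].
/gubourxouririkjas/: /u/ is a high vowel immediately before /r/, so it lowers to [o]. /u/ is a high vowel immediately before /r/, so it lowers to [o]. /i/ is a high vowel immediately before /r/, so it lowers to [e]. → [guboorxoorerikjas].
/wirurebwuru/: /i/ is a high vowel immediately before /r/, so it lowers to [e]. /u/ is a high vowel immediately before /r/, so it lowers to [o]. /u/ is a high vowel immediately before /r/, so it lowers to [o]. → [werorebworu].

pavgerwororreno, guboorxoorerikjas, werorebworu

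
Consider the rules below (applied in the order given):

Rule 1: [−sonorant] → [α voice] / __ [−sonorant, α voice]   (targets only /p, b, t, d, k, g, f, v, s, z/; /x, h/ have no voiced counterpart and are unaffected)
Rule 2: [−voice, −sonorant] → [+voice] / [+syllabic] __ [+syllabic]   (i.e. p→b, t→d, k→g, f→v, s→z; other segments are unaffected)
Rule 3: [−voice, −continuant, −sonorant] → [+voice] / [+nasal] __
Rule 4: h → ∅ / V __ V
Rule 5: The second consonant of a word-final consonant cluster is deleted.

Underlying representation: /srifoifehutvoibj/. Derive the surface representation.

Rule 1 (regressive voicing assimilation): /t/ precedes the voiced obstruent /v/, so it voices to [d] by assimilation. /srifoifehutvoibj/ → srifoifehudvoibj.
Rule 2 (intervocalic voicing): /f/ is a voiceless obstruent between vowels /i/ and /o/, so it voices to [v]. /f/ is a voiceless obstruent between vowels /i/ and /e/, so it voices to [v]. /srifoifehudvoibj/ → srivoivehudvoibj.
Rule 3 (post-nasal voicing): no segment meets the environment; /srivoivehudvoibj/ is unchanged.
Rule 4 (intervocalic h-deletion): /h/ occurs between vowels /e/ and /u/, so it deletes. /srivoivehudvoibj/ → srivoiveudvoibj.
Rule 5 (final cluster simplification): /j/ is the second consonant of a word-final cluster /bj/, so it deletes. /srivoiveudvoibj/ → srivoiveudvoib.

srivoiveudvoib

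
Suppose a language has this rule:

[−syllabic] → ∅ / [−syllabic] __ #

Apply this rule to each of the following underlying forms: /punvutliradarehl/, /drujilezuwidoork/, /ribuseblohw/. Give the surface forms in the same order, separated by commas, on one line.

punvutliradareh, drujilezuwidoor, ribusebloh

/punvutliradarehl/: /l/ is the second consonant of a word-final cluster /hl/, so it deletes. → [punvutliradareh].
/drujilezuwidoork/: /k/ is the second consonant of a word-final cluster /rk/, so it deletes. → [drujilezuwidoor].
/ribuseblohw/: /w/ is the second consonant of a word-final cluster /hw/, so it deletes. → [ribusebloh].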